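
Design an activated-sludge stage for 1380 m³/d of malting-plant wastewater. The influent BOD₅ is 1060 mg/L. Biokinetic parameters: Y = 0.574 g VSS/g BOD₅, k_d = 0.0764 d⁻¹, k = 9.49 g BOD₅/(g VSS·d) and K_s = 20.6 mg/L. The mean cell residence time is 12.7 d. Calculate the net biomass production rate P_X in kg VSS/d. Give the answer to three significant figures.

P_X ≈ 426 kg VSS/d

For a completely mixed reactor with recycle the Lawrence–McCarty relation gives S = K_s·(1 + k_d·θ_c) / [θ_c·(Y·k − k_d) − 1] = 20.6 × (1 + 0.0764 × 12.7) / [12.7 × (0.574 × 9.49 − 0.0764) − 1] = 40.59 / 67.21 = 0.6039 mg/L.
The observed yield is Y_obs = Y/(1 + k_d·θ_c) = 0.574 / (1 + 0.0764 × 12.7) = 0.574 / 1.970 = 0.2913 g VSS per g BOD₅ removed.
Q·(S₀ − S) = 1380 × (1060 − 0.604) × 10⁻³ = 1462 kg/d removed.
P_X = Y_obs · Q(S₀ − S) = 0.2913 × 1462 = 425.9 kg VSS/d.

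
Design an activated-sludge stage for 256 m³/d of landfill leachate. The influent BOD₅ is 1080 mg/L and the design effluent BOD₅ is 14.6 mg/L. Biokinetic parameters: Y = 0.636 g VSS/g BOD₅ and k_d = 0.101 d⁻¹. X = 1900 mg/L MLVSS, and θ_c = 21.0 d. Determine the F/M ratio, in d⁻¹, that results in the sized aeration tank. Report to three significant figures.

F/M ≈ 0.237 d⁻¹

Steady-state biomass mass balance: V·X·(1 + k_d·θ_c) = Y·Q·(S₀ − S)·θ_c, so V = 0.636 × 256 × (1080 − 14.6) × 21.0 / [1900 × (1 + 0.101 × 21.0)] = 3.64×10^6 / 5930 = 614.3 m³.
F/M = applied load / biomass = Q·S₀/(V·X) = 256 × 1080 / (614.3 × 1900) = 0.2369 d⁻¹.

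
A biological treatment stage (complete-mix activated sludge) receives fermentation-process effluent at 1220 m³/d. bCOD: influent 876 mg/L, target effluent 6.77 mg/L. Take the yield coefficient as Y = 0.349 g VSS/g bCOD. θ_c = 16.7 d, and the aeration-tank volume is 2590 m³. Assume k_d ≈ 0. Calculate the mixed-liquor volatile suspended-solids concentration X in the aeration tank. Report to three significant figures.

X ≈ 2390 mg/L

From V·X = Y·Q·(S₀ − S)·θ_c (decay neglected): X = 0.349 × 1220 × (876 − 6.77) × 16.7 / 2590 = 2386 mg/L.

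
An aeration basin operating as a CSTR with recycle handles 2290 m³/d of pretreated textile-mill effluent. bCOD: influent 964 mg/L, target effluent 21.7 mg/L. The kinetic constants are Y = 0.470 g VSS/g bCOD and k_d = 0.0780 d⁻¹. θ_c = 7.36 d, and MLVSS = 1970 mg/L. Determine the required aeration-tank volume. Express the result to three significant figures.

V ≈ 2410 m³

From the SRT design equation V = Y Q (S₀−S) θ_c / [X (1 + k_d θ_c)] = 0.470 × 2290 × (964 − 21.7) × 7.36 / [1970 × (1 + 0.0780 × 7.36)] = 7.46×10^6 / 3101 = 2407 m³.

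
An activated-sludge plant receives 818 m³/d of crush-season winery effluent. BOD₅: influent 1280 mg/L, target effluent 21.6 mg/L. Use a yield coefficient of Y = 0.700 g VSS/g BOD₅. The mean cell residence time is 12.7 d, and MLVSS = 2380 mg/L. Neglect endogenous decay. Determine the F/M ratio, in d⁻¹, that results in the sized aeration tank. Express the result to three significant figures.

F/M ≈ 0.114 d⁻¹

With k_d = 0 the design equation reduces to V = Y Q (S₀−S) θ_c / X = 0.700 × 818 × (1280 − 21.6) × 12.7 / 2380 = 3845 m³.
Food-to-microorganism ratio F/M = Q S₀ / (V X) = 818 × 1280 / (3845 × 2380) = 0.1144 d⁻¹.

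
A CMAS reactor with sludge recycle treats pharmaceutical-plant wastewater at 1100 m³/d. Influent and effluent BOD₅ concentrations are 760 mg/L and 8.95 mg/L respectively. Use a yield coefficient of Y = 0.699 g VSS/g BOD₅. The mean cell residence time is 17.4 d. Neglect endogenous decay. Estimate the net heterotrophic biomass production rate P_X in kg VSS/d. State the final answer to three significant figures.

Since k_d ≈ 0, Y_obs = Y = 0.699 g VSS/g BOD₅.
Substrate removed = Q·(S₀ − S) = 1100 m³/d × (760 − 8.95) g/m³ = 8.26×10^5 g/d = 826.2 kg/d.
So the net sludge growth is P_X = 0.6990 × 826.2 = 577.5 kg VSS/d.

P_X ≈ 577 kg VSS/d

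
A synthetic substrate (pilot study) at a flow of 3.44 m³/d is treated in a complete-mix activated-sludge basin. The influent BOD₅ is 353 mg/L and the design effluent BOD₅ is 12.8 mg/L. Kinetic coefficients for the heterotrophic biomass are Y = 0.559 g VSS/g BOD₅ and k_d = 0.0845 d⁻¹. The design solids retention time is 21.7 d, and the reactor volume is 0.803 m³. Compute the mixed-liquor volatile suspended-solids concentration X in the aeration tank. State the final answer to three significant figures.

X ≈ 6240 mg/L

Solving the biomass balance for X: X = Y Q (S₀−S) θ_c / [V (1+k_d θ_c)] = 0.559 × 3.44 × (353 − 12.8) × 21.7 / [0.803 × (1 + 0.0845 × 21.7)] = 6239 mg/L.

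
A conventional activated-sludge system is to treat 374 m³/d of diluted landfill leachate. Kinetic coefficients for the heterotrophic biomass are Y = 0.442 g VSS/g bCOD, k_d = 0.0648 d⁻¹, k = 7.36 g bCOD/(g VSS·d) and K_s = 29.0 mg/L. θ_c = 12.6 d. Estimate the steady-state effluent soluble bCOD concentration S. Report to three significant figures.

From the Monod/SRT balance for a CMAS, S = K_s·(1+k_d θ_c)/[θ_c·(Y k − k_d) − 1] = 29.0 × (1 + 0.0648 × 12.6) / [12.6 × (0.442 × 7.36 − 0.0648) − 1] = 52.68 / 39.17 = 1.345 mg/L.

S ≈ 1.34 mg/L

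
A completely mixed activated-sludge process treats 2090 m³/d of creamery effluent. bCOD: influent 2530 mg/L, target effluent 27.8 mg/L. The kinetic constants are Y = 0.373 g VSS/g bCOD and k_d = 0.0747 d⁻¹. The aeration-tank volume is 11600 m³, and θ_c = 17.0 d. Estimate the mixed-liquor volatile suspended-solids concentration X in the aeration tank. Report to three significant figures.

X ≈ 1260 mg/L

X = Y·Q·ΔS·θ_c / [V·(1 + k_d θ_c)] = 0.373 × 2090 × (2530 − 27.8) × 17.0 / [11600 × (1 + 0.0747 × 17.0)] = 1259 mg/L.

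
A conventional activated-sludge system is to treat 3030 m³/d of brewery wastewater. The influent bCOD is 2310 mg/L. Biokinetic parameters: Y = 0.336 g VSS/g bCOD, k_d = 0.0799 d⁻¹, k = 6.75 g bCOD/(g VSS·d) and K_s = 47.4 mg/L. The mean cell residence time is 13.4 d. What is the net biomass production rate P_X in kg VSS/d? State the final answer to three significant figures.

Effluent substrate depends only on kinetics and SRT: S = K_s(1 + k_d θ_c) / [θ_c(Yk − k_d) − 1] = 47.4 × (1 + 0.0799 × 13.4) / [13.4 × (0.336 × 6.75 − 0.0799) − 1] = 98.15 / 28.32 = 3.466 mg/L.
Correct the yield for decay: Y_obs = Y/(1 + k_d θ_c) = 0.336 / (1 + 0.0799 × 13.4) = 0.336 / 2.071 = 0.1623.
Substrate removed = Q·(S₀ − S) = 3030 m³/d × (2310 − 3.47) g/m³ = 6.99×10^6 g/d = 6989 kg/d.
P_X = Y_obs · Q(S₀ − S) = 0.1623 × 6989 = 1134 kg VSS/d.

P_X ≈ 1130 kg VSS/d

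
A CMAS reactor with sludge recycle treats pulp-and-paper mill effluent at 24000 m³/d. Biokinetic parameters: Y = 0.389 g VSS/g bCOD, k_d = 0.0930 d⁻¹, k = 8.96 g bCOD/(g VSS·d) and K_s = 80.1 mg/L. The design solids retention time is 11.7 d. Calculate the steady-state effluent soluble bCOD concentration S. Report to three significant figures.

S ≈ 4.32 mg/L

For a completely mixed reactor with recycle the Lawrence–McCarty relation gives S = K_s·(1 + k_d·θ_c) / [θ_c·(Y·k − k_d) − 1] = 80.1 × (1 + 0.0930 × 11.7) / [11.7 × (0.389 × 8.96 − 0.0930) − 1] = 167.3 / 38.69 = 4.323 mg/L.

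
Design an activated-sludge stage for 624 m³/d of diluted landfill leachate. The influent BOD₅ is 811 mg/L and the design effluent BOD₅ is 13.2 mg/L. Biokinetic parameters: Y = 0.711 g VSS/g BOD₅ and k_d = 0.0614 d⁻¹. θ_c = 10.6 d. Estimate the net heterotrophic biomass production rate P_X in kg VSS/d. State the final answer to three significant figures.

Y_obs = Y / (1 + k_d θ_c) = 0.711 / (1 + 0.0614 × 10.6) = 0.711 / 1.651 = 0.4307.
Q·(S₀ − S) = 624 × (811 − 13.2) × 10⁻³ = 497.8 kg/d removed.
So the net sludge growth is P_X = 0.4307 × 497.8 = 214.4 kg VSS/d.

P_X ≈ 214 kg VSS/d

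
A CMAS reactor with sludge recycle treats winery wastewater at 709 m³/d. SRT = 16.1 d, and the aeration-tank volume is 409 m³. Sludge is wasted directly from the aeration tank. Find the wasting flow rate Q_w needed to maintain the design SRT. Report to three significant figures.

With mixed-liquor wasting, θ_c = V/Q_w, so Q_w = V/θ_c = 409.0/16.1 = 25.40 m³/d.

Q_w ≈ 25.4 m³/d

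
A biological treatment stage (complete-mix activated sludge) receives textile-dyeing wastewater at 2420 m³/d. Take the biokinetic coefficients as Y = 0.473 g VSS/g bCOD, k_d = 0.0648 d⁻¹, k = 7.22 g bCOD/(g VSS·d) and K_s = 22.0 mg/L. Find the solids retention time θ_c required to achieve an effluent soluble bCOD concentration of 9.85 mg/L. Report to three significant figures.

Specific growth rate at S = 9.85 mg/L: μ = YkS/(K_s+S) = 0.473·7.22·9.85/(22.0+9.85) = 1.056 d⁻¹.
θ_c = 1/(μ − k_d) = 1/(1.056 − 0.0648) = 1/0.9913 = 1.009 d.

θ_c ≈ 1.01 d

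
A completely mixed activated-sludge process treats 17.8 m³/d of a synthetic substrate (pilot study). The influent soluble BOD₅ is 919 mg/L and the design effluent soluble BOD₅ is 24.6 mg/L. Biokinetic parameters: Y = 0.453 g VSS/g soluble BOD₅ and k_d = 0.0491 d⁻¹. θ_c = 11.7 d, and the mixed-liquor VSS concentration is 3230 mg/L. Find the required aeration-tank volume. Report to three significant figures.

Rearranging the biomass balance for a CMAS with decay, V = Y·Q·ΔS·θ_c / [X·(1+k_d θ_c)] = 0.453 × 17.8 × (919 − 24.6) × 11.7 / [3230 × (1 + 0.0491 × 11.7)] = 8.44×10^4 / 5086 = 16.59 m³.

V ≈ 16.6 m³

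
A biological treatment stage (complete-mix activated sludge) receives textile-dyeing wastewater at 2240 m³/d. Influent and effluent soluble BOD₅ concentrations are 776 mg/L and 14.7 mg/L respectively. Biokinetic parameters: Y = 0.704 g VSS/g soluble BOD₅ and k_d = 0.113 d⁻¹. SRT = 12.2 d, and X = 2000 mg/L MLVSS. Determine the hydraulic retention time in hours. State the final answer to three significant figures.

Rearranging the biomass balance for a CMAS with decay, V = Y·Q·ΔS·θ_c / [X·(1+k_d θ_c)] = 0.704 × 2240 × (776 − 14.7) × 12.2 / [2000 × (1 + 0.113 × 12.2)] = 1.46×10^7 / 4757 = 3079 m³.
HRT = V/Q = 3079 m³ / 2240 m³·d⁻¹ = 1.374 d × 24 = 32.99 h.

τ ≈ 33.0 h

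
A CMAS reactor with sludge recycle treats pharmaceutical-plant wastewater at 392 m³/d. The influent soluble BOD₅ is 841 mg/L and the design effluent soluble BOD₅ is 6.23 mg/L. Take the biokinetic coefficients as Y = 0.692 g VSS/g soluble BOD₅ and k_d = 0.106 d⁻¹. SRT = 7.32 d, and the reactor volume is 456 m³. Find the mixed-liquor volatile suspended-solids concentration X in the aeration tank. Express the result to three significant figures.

X ≈ 2050 mg/L

From V·X·(1 + k_d·θ_c) = Y·Q·(S₀ − S)·θ_c: X = 0.692 × 392 × (841 − 6.23) × 7.32 / [456 × (1 + 0.106 × 7.32)] = 2047 mg/L.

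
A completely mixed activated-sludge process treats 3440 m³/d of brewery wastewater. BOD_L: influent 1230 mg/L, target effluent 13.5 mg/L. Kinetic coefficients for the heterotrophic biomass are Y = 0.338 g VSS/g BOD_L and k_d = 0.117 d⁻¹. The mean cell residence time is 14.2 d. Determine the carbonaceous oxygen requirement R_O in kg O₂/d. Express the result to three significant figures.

Observed yield with endogenous decay: Y_obs = Y / (1 + k_d·θ_c) = 0.338 / (1 + 0.117 × 14.2) = 0.338 / 2.661 = 0.1270 g VSS/g BOD_L.
Mass of BOD_L removed per day: Q(S₀ − S) = 3440 × 1216 g/m³ = 4185 kg/d.
Net sludge production P_X = 0.1270 × 4185 = 531.5 kg VSS/d.
R_O = Q·ΔS − 1.42 P_X = 4185 − 754.7 = 3430 kg O₂/d.

R_O ≈ 3430 kg O₂/d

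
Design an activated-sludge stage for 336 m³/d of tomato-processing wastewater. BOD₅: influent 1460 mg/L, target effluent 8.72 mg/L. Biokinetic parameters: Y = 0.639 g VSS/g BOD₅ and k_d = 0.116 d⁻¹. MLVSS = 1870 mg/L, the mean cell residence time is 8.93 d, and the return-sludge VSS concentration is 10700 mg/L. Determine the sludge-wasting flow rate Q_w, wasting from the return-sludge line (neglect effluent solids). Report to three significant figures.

Q_w ≈ 14.3 m³/d

Rearranging the biomass balance for a CMAS with decay, V = Y·Q·ΔS·θ_c / [X·(1+k_d θ_c)] = 0.639 × 336 × (1460 − 8.72) × 8.93 / [1870 × (1 + 0.116 × 8.93)] = 2.78×10^6 / 3807 = 730.9 m³.
θ_c = V·X/(Q_w·X_r) when wasting from the recycle, so Q_w = V·X/(θ_c·X_r) = 730.9 × 1870 / (8.93 × 10700) = 14.30 m³/d.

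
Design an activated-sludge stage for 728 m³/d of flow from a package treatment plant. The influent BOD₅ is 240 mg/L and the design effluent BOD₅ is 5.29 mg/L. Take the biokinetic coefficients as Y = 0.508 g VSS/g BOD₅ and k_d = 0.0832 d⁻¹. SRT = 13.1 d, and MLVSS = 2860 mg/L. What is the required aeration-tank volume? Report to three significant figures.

From the SRT design equation V = Y Q (S₀−S) θ_c / [X (1 + k_d θ_c)] = 0.508 × 728 × (240 − 5.29) × 13.1 / [2860 × (1 + 0.0832 × 13.1)] = 1.14×10^6 / 5977 = 190.2 m³.

V ≈ 190 m³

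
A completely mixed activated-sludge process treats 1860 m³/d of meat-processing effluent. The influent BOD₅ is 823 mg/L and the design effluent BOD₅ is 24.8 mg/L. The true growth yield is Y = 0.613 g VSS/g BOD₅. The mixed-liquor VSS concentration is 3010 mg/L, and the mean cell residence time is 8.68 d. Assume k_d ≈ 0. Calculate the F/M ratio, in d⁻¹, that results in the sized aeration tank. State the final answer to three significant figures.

Biomass mass balance (decay neglected): V·X = Y·Q·(S₀ − S)·θ_c, so V = 0.613 × 1860 × (823 − 24.8) × 8.68 / 3010 = 2624 m³.
Food-to-microorganism ratio F/M = Q S₀ / (V X) = 1860 × 823 / (2624 × 3010) = 0.1938 d⁻¹.

F/M ≈ 0.194 d⁻¹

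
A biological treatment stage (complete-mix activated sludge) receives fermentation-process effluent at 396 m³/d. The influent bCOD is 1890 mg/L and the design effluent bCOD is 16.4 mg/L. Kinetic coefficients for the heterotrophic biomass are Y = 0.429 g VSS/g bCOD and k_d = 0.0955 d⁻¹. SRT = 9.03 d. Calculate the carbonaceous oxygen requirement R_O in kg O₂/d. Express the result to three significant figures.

Correct the yield for decay: Y_obs = Y/(1 + k_d θ_c) = 0.429 / (1 + 0.0955 × 9.03) = 0.429 / 1.862 = 0.2304.
Substrate removed = Q·(S₀ − S) = 396 m³/d × (1890 − 16.4) g/m³ = 7.42×10^5 g/d = 741.9 kg/d.
Net sludge production P_X = 0.2304 × 741.9 = 170.9 kg VSS/d.
Carbonaceous O₂ demand = substrate oxidised − cell-mass equivalent = 741.9 − 1.42 × 170.9 = 499.3 kg O₂/d.

R_O ≈ 499 kg O₂/d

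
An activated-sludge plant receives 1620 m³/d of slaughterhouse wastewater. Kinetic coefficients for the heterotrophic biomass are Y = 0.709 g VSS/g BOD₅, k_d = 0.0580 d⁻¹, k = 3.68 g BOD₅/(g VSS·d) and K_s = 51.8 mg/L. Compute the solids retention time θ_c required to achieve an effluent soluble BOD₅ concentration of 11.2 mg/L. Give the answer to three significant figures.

θ_c ≈ 2.46 d

From 1/θ_c = Y·k·S/(K_s + S) − k_d: Y·k·S/(K_s+S) = 0.709 × 3.68 × 11.2 / (51.8 + 11.2) = 0.4638 d⁻¹.
θ_c = 1/(μ − k_d) = 1/(0.4638 − 0.0580) = 1/0.4058 = 2.464 d.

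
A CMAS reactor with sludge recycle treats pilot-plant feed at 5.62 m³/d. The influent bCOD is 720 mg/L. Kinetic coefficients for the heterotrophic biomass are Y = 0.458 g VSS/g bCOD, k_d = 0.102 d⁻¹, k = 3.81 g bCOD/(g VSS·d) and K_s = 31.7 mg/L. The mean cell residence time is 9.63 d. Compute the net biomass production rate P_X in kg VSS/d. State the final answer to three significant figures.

P_X ≈ 0.929 kg VSS/d

For a completely mixed reactor with recycle the Lawrence–McCarty relation gives S = K_s·(1 + k_d·θ_c) / [θ_c·(Y·k − k_d) − 1] = 31.7 × (1 + 0.102 × 9.63) / [9.63 × (0.458 × 3.81 − 0.102) − 1] = 62.84 / 14.82 = 4.240 mg/L.
Correct the yield for decay: Y_obs = Y/(1 + k_d θ_c) = 0.458 / (1 + 0.102 × 9.63) = 0.458 / 1.982 = 0.2310.
Q·(S₀ − S) = 5.62 × (720 − 4.24) × 10⁻³ = 4.023 kg/d removed.
P_X = Y_obs · Q(S₀ − S) = 0.2310 × 4.023 = 0.9294 kg VSS/d.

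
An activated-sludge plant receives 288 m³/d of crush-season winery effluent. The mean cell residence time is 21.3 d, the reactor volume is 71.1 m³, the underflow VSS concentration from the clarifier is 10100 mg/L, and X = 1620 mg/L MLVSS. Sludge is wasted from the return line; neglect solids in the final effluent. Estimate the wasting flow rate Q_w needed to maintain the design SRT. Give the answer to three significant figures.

Q_w ≈ 0.535 m³/d

θ_c = V·X/(Q_w·X_r) when wasting from the recycle, so Q_w = V·X/(θ_c·X_r) = 71.10 × 1620 / (21.3 × 10100) = 0.5354 m³/d.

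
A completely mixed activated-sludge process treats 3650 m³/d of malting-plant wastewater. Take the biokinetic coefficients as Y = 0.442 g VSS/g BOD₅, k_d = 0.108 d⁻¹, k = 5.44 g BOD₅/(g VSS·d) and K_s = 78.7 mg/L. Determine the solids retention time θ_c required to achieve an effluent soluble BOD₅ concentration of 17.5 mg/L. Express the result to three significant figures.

At the target effluent, Y k S/(K_s+S) = 0.442×5.44×17.5/96.20 = 0.4374 d⁻¹.
1/θ_c = 0.4374 − 0.108 = 0.3294 d⁻¹, so θ_c = 3.036 d.

θ_c ≈ 3.04 d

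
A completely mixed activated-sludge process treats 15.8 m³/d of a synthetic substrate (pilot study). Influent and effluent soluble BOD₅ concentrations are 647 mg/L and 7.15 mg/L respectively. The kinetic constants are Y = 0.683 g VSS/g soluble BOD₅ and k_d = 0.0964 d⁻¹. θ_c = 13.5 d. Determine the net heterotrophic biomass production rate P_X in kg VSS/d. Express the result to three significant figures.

P_X ≈ 3.00 kg VSS/d

Correct the yield for decay: Y_obs = Y/(1 + k_d θ_c) = 0.683 / (1 + 0.0964 × 13.5) = 0.683 / 2.301 = 0.2968.
Mass of soluble BOD₅ removed per day: Q(S₀ − S) = 15.8 × 639.9 g/m³ = 10.11 kg/d.
P_X = Y_obs · Q(S₀ − S) = 0.2968 × 10.11 = 3.000 kg VSS/d.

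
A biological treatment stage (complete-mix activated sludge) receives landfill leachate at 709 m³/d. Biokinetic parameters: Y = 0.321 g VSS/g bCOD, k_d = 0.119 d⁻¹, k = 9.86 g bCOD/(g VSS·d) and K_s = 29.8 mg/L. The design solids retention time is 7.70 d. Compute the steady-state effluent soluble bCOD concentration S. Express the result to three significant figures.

Effluent substrate depends only on kinetics and SRT: S = K_s(1 + k_d θ_c) / [θ_c(Yk − k_d) − 1] = 29.8 × (1 + 0.119 × 7.70) / [7.70 × (0.321 × 9.86 − 0.119) − 1] = 57.11 / 22.45 = 2.543 mg/L.

S ≈ 2.54 mg/L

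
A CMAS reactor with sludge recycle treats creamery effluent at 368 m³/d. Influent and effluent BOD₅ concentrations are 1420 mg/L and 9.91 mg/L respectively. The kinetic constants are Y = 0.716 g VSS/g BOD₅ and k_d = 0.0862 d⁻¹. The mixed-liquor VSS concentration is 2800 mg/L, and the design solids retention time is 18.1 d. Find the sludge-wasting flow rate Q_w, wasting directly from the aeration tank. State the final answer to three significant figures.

Q_w ≈ 51.8 m³/d

From the SRT design equation V = Y Q (S₀−S) θ_c / [X (1 + k_d θ_c)] = 0.716 × 368 × (1420 − 9.91) × 18.1 / [2800 × (1 + 0.0862 × 18.1)] = 6.72×10^6 / 7169 = 938.1 m³.
Wasting from the aeration tank: Q_w = V / θ_c = 938.1 / 18.1 = 51.83 m³/d.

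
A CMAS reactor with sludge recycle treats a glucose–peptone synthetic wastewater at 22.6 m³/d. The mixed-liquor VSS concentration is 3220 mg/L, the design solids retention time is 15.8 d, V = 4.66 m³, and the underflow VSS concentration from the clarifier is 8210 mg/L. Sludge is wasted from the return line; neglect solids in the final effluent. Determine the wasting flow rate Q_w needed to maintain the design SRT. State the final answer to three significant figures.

Q_w ≈ 0.116 m³/d

θ_c = V·X/(Q_w·X_r) when wasting from the recycle, so Q_w = V·X/(θ_c·X_r) = 4.660 × 3220 / (15.8 × 8210) = 0.1157 m³/d.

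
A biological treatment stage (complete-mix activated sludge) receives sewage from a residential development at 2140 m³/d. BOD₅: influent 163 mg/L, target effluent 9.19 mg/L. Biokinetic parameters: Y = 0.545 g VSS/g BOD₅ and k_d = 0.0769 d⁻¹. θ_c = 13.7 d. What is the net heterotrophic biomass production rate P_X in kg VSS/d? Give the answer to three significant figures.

The observed yield is Y_obs = Y/(1 + k_d·θ_c) = 0.545 / (1 + 0.0769 × 13.7) = 0.545 / 2.054 = 0.2654 g VSS per g BOD₅ removed.
Substrate removed = Q·(S₀ − S) = 2140 m³/d × (163 − 9.19) g/m³ = 3.29×10^5 g/d = 329.2 kg/d.
P_X = Y_obs · Q(S₀ − S) = 0.2654 × 329.2 = 87.36 kg VSS/d.

P_X ≈ 87.4 kg VSS/d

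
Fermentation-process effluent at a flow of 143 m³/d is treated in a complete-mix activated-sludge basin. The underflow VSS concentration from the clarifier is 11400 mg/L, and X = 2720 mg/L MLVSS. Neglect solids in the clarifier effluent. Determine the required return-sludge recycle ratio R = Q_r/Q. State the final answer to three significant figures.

Mass balance around the secondary clarifier (neglecting effluent solids): R = X / (X_r − X) = 2720 / (11400 − 2720) = 0.3134.

R ≈ 0.313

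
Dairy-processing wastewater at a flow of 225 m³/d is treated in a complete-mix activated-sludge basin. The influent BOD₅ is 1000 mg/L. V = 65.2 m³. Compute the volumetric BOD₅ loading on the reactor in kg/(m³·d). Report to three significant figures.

L_v ≈ 3.45 kg BOD₅/(m³·d)

Volumetric loading L_v = Q·S₀ / V = 225 × 1000 g/m³ / 65.20 m³ = 3451 g/(m³·d) = 3.451 kg BOD₅/(m³·d).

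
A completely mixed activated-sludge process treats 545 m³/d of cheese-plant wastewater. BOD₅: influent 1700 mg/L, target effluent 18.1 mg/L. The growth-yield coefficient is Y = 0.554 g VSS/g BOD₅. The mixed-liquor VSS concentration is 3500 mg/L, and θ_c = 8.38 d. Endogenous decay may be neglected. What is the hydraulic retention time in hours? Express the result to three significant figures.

V·X = Y·Q·ΔS·θ_c gives V = 0.554 × 545 × (1700 − 18.1) × 8.38 / 3500 = 1216 m³.
τ = V/Q = 1216/545 = 2.231 d, or 53.54 h.

τ ≈ 53.5 h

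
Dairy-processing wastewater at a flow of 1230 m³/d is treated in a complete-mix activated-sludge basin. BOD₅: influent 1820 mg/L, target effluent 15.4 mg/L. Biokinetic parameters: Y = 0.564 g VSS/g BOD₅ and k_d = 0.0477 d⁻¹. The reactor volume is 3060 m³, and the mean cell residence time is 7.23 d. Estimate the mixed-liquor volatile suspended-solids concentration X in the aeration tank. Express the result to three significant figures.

From V·X·(1 + k_d·θ_c) = Y·Q·(S₀ − S)·θ_c: X = 0.564 × 1230 × (1820 − 15.4) × 7.23 / [3060 × (1 + 0.0477 × 7.23)] = 2199 mg/L.

X ≈ 2200 mg/L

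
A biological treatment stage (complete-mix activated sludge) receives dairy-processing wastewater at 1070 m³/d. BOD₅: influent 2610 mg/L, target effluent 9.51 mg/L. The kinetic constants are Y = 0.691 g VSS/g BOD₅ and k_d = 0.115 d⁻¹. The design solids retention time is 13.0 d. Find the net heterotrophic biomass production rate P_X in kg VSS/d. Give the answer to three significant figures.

Y_obs = Y / (1 + k_d θ_c) = 0.691 / (1 + 0.115 × 13.0) = 0.691 / 2.495 = 0.2770.
Q·(S₀ − S) = 1070 × (2610 − 9.51) × 10⁻³ = 2783 kg/d removed.
Net biomass production P_X = Y_obs × Q·(S₀ − S) = 0.2770 × 2783 = 770.6 kg VSS/d.

P_X ≈ 771 kg VSS/d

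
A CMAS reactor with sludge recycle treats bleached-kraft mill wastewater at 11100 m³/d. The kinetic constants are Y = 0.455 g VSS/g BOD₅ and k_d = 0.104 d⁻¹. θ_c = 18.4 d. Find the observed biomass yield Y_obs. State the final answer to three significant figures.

Y_obs ≈ 0.156 g VSS/g BOD₅

Observed yield with endogenous decay: Y_obs = Y / (1 + k_d·θ_c) = 0.455 / (1 + 0.104 × 18.4) = 0.455 / 2.914 = 0.1562 g VSS/g BOD₅.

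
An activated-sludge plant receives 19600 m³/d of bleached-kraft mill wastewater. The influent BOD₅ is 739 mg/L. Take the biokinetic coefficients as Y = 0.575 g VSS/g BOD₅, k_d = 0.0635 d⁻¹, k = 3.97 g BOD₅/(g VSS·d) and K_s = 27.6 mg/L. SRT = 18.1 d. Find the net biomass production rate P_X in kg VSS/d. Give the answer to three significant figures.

From the Monod/SRT balance for a CMAS, S = K_s·(1+k_d θ_c)/[θ_c·(Y k − k_d) − 1] = 27.6 × (1 + 0.0635 × 18.1) / [18.1 × (0.575 × 3.97 − 0.0635) − 1] = 59.32 / 39.17 = 1.515 mg/L.
The observed yield is Y_obs = Y/(1 + k_d·θ_c) = 0.575 / (1 + 0.0635 × 18.1) = 0.575 / 2.149 = 0.2675 g VSS per g BOD₅ removed.
ΔS = 739 − 1.51 = 737.5 mg/L, so the substrate removal rate is 19600 × 737.5/1000 = 14455 kg BOD₅/d.
Net biomass production P_X = Y_obs × Q·(S₀ − S) = 0.2675 × 14455 = 3867 kg VSS/d.

P_X ≈ 3870 kg VSS/d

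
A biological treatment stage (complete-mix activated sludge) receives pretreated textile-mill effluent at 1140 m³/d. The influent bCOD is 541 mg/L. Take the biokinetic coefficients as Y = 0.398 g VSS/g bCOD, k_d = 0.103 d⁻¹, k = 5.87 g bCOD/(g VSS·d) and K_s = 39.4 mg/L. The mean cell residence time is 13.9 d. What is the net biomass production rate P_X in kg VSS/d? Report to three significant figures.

For a completely mixed reactor with recycle the Lawrence–McCarty relation gives S = K_s·(1 + k_d·θ_c) / [θ_c·(Y·k − k_d) − 1] = 39.4 × (1 + 0.103 × 13.9) / [13.9 × (0.398 × 5.87 − 0.103) − 1] = 95.81 / 30.04 = 3.189 mg/L.
Correct the yield for decay: Y_obs = Y/(1 + k_d θ_c) = 0.398 / (1 + 0.103 × 13.9) = 0.398 / 2.432 = 0.1637.
ΔS = 541 − 3.19 = 537.8 mg/L, so the substrate removal rate is 1140 × 537.8/1000 = 613.1 kg bCOD/d.
Biomass produced: P_X = Y_obs·Q·ΔS = 0.1637 × 613.1 ≈ 100.3 kg VSS/d.

P_X ≈ 100 kg VSS/d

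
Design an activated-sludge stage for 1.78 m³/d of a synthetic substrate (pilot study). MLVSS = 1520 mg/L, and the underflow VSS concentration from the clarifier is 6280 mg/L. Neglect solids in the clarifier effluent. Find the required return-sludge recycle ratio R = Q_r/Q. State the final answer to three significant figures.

Mass balance around the secondary clarifier (neglecting effluent solids): R = X / (X_r − X) = 1520 / (6280 − 1520) = 0.3193.

R ≈ 0.319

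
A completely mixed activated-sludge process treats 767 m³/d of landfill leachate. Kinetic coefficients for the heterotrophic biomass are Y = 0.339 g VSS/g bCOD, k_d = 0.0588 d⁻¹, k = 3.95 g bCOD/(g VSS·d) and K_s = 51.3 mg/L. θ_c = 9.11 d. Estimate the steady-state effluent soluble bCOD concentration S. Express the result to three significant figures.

S ≈ 7.39 mg/L

Effluent substrate depends only on kinetics and SRT: S = K_s(1 + k_d θ_c) / [θ_c(Yk − k_d) − 1] = 51.3 × (1 + 0.0588 × 9.11) / [9.11 × (0.339 × 3.95 − 0.0588) − 1] = 78.78 / 10.66 = 7.388 mg/L.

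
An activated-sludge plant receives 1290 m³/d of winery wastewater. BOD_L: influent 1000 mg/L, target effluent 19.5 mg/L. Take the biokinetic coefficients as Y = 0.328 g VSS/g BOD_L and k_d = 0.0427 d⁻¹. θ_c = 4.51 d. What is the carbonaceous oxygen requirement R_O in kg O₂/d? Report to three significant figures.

Observed yield with endogenous decay: Y_obs = Y / (1 + k_d·θ_c) = 0.328 / (1 + 0.0427 × 4.51) = 0.328 / 1.193 = 0.2750 g VSS/g BOD_L.
Q·(S₀ − S) = 1290 × (1000 − 19.5) × 10⁻³ = 1265 kg/d removed.
P_X = Y_obs·Q·(S₀ − S) = 0.2750 × 1265 = 347.9 kg VSS/d.
R_O = Q·(S₀ − S) − 1.42·P_X = 1265 − 1.42 × 347.9 = 770.9 kg O₂/d.

R_O ≈ 771 kg O₂/d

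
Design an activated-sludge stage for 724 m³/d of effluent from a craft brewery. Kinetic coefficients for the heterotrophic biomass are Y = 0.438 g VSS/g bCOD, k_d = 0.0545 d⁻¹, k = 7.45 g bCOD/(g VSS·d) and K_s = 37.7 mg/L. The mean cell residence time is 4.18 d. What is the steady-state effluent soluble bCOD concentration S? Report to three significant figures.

From the Monod/SRT balance for a CMAS, S = K_s·(1+k_d θ_c)/[θ_c·(Y k − k_d) − 1] = 37.7 × (1 + 0.0545 × 4.18) / [4.18 × (0.438 × 7.45 − 0.0545) − 1] = 46.29 / 12.41 = 3.729 mg/L.

S ≈ 3.73 mg/L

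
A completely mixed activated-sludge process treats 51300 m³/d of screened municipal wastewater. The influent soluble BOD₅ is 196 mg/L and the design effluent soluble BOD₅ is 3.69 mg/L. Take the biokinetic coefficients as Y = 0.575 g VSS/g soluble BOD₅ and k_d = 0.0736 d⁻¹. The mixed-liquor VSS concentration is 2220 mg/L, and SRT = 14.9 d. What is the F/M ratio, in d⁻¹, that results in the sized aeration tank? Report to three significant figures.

F/M ≈ 0.249 d⁻¹

Rearranging the biomass balance for a CMAS with decay, V = Y·Q·ΔS·θ_c / [X·(1+k_d θ_c)] = 0.575 × 51300 × (196 − 3.69) × 14.9 / [2220 × (1 + 0.0736 × 14.9)] = 8.45×10^7 / 4655 = 18159 m³.
F/M = Q·S₀ / (V·X) = 51300 × 196 / (18159 × 2220) = 0.2494 g soluble BOD₅·(g VSS·d)⁻¹.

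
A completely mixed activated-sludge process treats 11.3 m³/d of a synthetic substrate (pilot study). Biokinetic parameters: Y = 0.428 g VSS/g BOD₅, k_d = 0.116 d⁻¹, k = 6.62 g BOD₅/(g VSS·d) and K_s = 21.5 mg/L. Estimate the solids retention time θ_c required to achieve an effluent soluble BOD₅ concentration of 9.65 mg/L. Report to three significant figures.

θ_c ≈ 1.31 d

From 1/θ_c = Y·k·S/(K_s + S) − k_d: Y·k·S/(K_s+S) = 0.428 × 6.62 × 9.65 / (21.5 + 9.65) = 0.8778 d⁻¹.
1/θ_c = 0.8778 − 0.116 = 0.7618 d⁻¹, so θ_c = 1.313 d.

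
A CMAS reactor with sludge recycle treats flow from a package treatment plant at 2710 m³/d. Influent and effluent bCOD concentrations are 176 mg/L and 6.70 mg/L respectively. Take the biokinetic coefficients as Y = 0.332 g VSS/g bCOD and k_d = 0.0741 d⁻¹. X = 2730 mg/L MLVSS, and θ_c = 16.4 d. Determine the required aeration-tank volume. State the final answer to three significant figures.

Steady-state biomass mass balance: V·X·(1 + k_d·θ_c) = Y·Q·(S₀ − S)·θ_c, so V = 0.332 × 2710 × (176 − 6.70) × 16.4 / [2730 × (1 + 0.0741 × 16.4)] = 2.5×10^6 / 6048 = 413.1 m³.

V ≈ 413 m³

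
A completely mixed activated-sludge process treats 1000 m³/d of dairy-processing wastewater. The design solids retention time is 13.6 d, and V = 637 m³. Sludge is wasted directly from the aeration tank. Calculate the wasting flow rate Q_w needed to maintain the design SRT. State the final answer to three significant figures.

Wasting from the aeration tank: Q_w = V / θ_c = 637.0 / 13.6 = 46.84 m³/d.

Q_w ≈ 46.8 m³/d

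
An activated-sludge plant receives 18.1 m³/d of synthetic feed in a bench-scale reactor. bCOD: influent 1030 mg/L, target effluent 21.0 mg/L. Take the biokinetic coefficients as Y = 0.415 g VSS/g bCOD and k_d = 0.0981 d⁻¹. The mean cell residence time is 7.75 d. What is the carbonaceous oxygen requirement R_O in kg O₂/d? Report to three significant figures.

The observed yield is Y_obs = Y/(1 + k_d·θ_c) = 0.415 / (1 + 0.0981 × 7.75) = 0.415 / 1.760 = 0.2358 g VSS per g bCOD removed.
Q·(S₀ − S) = 18.1 × (1030 − 21.0) × 10⁻³ = 18.26 kg/d removed.
P_X = Y_obs·Q·(S₀ − S) = 0.2358 × 18.26 = 4.306 kg VSS/d.
Carbonaceous O₂ demand = substrate oxidised − cell-mass equivalent = 18.26 − 1.42 × 4.306 = 12.15 kg O₂/d.

R_O ≈ 12.1 kg O₂/d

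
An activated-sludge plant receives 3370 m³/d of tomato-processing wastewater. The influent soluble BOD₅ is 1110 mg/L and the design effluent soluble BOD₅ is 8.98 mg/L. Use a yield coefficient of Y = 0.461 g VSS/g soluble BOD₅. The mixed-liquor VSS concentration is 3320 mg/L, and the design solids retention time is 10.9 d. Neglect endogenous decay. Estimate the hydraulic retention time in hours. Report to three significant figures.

τ ≈ 40.0 h

Biomass mass balance (decay neglected): V·X = Y·Q·(S₀ − S)·θ_c, so V = 0.461 × 3370 × (1110 − 8.98) × 10.9 / 3320 = 5616 m³.
HRT = V/Q = 5616 m³ / 3370 m³·d⁻¹ = 1.666 d × 24 = 39.99 h.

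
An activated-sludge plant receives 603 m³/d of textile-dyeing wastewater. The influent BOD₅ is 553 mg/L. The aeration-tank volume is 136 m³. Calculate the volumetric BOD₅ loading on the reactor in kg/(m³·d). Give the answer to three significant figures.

L_v ≈ 2.45 kg BOD₅/(m³·d)

Applied BOD₅ load per unit volume = Q·S₀/V = (603 × 553/1000)/136.0 = 2.452 kg BOD₅·m⁻³·d⁻¹.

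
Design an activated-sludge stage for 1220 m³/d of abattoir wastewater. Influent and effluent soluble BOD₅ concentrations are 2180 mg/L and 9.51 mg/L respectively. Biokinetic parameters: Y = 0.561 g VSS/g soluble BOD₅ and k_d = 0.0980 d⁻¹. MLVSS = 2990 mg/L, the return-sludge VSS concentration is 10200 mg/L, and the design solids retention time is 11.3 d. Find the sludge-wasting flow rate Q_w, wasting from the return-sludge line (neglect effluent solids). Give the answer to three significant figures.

Rearranging the biomass balance for a CMAS with decay, V = Y·Q·ΔS·θ_c / [X·(1+k_d θ_c)] = 0.561 × 1220 × (2180 − 9.51) × 11.3 / [2990 × (1 + 0.0980 × 11.3)] = 1.68×10^7 / 6301 = 2664 m³.
Q_w = (V·X)/(θ_c X_r) = 2664 × 2990 / (11.3 × 10200) = 69.11 m³/d.

Q_w ≈ 69.1 m³/d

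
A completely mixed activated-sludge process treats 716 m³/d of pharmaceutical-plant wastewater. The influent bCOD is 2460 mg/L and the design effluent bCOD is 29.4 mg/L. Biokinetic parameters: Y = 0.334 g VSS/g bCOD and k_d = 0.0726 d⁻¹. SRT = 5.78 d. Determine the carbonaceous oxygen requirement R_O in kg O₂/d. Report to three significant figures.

Correct the yield for decay: Y_obs = Y/(1 + k_d θ_c) = 0.334 / (1 + 0.0726 × 5.78) = 0.334 / 1.420 = 0.2353.
Q·(S₀ − S) = 716 × (2460 − 29.4) × 10⁻³ = 1740 kg/d removed.
P_X = Y_obs·Q·(S₀ − S) = 0.2353 × 1740 = 409.4 kg VSS/d.
Carbonaceous O₂ demand = substrate oxidised − cell-mass equivalent = 1740 − 1.42 × 409.4 = 1159 kg O₂/d.

R_O ≈ 1160 kg O₂/d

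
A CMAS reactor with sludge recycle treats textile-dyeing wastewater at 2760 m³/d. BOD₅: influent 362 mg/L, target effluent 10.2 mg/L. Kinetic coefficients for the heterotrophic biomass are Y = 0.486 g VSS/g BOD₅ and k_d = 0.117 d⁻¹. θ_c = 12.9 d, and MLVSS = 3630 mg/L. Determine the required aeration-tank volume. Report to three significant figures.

Steady-state biomass mass balance: V·X·(1 + k_d·θ_c) = Y·Q·(S₀ − S)·θ_c, so V = 0.486 × 2760 × (362 − 10.2) × 12.9 / [3630 × (1 + 0.117 × 12.9)] = 6.09×10^6 / 9109 = 668.3 m³.

V ≈ 668 m³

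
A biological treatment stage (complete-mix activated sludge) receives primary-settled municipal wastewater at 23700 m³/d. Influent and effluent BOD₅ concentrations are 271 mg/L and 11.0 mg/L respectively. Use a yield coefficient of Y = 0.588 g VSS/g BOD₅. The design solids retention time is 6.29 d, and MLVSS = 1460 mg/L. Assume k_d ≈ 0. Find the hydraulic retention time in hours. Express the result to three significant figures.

With k_d = 0 the design equation reduces to V = Y Q (S₀−S) θ_c / X = 0.588 × 23700 × (271 − 11.0) × 6.29 / 1460 = 15610 m³.
HRT = V/Q = 15610 m³ / 23700 m³·d⁻¹ = 0.6586 d × 24 = 15.81 h.

τ ≈ 15.8 h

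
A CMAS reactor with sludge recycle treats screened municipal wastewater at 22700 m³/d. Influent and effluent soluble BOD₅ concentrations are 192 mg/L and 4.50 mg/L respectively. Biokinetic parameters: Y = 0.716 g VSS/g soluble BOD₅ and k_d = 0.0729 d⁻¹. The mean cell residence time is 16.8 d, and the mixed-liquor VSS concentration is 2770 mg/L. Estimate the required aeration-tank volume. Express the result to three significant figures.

Rearranging the biomass balance for a CMAS with decay, V = Y·Q·ΔS·θ_c / [X·(1+k_d θ_c)] = 0.716 × 22700 × (192 − 4.50) × 16.8 / [2770 × (1 + 0.0729 × 16.8)] = 5.12×10^7 / 6162 = 8308 m³.

V ≈ 8310 m³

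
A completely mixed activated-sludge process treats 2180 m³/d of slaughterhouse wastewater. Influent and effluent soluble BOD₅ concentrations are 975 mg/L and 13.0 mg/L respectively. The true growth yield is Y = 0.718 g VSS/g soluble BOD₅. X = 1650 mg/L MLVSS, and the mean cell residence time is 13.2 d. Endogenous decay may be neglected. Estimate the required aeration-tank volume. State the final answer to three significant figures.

V ≈ 12000 m³

V·X = Y·Q·ΔS·θ_c gives V = 0.718 × 2180 × (975 − 13.0) × 13.2 / 1650 = 12046 m³.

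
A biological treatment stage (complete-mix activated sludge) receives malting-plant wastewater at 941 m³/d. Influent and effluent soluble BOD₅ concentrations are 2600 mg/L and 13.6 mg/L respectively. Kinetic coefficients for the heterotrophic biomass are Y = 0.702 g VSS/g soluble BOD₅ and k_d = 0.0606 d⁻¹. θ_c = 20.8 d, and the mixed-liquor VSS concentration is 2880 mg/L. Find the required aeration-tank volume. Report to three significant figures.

Rearranging the biomass balance for a CMAS with decay, V = Y·Q·ΔS·θ_c / [X·(1+k_d θ_c)] = 0.702 × 941 × (2600 − 13.6) × 20.8 / [2880 × (1 + 0.0606 × 20.8)] = 3.55×10^7 / 6510 = 5459 m³.

V ≈ 5460 m³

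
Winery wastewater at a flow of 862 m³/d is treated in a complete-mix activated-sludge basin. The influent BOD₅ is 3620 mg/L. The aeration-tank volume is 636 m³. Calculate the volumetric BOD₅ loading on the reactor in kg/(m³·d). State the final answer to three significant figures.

Volumetric loading L_v = Q·S₀ / V = 862 × 3620 g/m³ / 636.0 m³ = 4906 g/(m³·d) = 4.906 kg BOD₅/(m³·d).

L_v ≈ 4.91 kg BOD₅/(m³·d)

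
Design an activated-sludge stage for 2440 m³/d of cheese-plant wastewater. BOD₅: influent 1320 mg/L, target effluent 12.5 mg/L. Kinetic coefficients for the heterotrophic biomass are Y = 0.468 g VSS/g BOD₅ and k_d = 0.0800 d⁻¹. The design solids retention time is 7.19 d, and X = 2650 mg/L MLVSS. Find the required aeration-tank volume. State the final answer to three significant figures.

V ≈ 2570 m³

From the SRT design equation V = Y Q (S₀−S) θ_c / [X (1 + k_d θ_c)] = 0.468 × 2440 × (1320 − 12.5) × 7.19 / [2650 × (1 + 0.0800 × 7.19)] = 1.07×10^7 / 4174 = 2572 m³.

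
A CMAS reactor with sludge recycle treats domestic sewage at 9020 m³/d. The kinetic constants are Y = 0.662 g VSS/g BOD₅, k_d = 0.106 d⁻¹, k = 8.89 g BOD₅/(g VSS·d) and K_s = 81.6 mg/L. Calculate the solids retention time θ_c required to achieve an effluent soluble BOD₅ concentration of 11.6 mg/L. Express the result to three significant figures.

θ_c ≈ 1.60 d

From 1/θ_c = Y·k·S/(K_s + S) − k_d: Y·k·S/(K_s+S) = 0.662 × 8.89 × 11.6 / (81.6 + 11.6) = 0.7325 d⁻¹.
θ_c = 1/(μ − k_d) = 1/(0.7325 − 0.106) = 1/0.6265 = 1.596 d.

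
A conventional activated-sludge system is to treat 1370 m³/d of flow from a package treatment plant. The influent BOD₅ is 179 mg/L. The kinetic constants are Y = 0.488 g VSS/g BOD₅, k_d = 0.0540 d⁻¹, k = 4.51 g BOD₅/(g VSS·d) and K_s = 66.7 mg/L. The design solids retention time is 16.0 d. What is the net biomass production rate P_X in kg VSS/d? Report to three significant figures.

P_X ≈ 62.9 kg VSS/d

Effluent substrate depends only on kinetics and SRT: S = K_s(1 + k_d θ_c) / [θ_c(Yk − k_d) − 1] = 66.7 × (1 + 0.0540 × 16.0) / [16.0 × (0.488 × 4.51 − 0.0540) − 1] = 124.3 / 33.35 = 3.728 mg/L.
Y_obs = Y / (1 + k_d θ_c) = 0.488 / (1 + 0.0540 × 16.0) = 0.488 / 1.864 = 0.2618.
Q·(S₀ − S) = 1370 × (179 − 3.73) × 10⁻³ = 240.1 kg/d removed.
P_X = Y_obs · Q(S₀ − S) = 0.2618 × 240.1 = 62.86 kg VSS/d.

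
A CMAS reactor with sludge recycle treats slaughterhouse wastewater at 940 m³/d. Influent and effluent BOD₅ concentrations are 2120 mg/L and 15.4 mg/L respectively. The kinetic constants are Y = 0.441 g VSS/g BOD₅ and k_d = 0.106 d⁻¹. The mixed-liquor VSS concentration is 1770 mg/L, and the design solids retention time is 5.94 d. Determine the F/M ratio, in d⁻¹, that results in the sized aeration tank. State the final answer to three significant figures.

F/M ≈ 0.627 d⁻¹

Steady-state biomass mass balance: V·X·(1 + k_d·θ_c) = Y·Q·(S₀ − S)·θ_c, so V = 0.441 × 940 × (2120 − 15.4) × 5.94 / [1770 × (1 + 0.106 × 5.94)] = 5.18×10^6 / 2884 = 1797 m³.
F/M = Q·S₀ / (V·X) = 940 × 2120 / (1797 × 1770) = 0.6267 g BOD₅·(g VSS·d)⁻¹.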